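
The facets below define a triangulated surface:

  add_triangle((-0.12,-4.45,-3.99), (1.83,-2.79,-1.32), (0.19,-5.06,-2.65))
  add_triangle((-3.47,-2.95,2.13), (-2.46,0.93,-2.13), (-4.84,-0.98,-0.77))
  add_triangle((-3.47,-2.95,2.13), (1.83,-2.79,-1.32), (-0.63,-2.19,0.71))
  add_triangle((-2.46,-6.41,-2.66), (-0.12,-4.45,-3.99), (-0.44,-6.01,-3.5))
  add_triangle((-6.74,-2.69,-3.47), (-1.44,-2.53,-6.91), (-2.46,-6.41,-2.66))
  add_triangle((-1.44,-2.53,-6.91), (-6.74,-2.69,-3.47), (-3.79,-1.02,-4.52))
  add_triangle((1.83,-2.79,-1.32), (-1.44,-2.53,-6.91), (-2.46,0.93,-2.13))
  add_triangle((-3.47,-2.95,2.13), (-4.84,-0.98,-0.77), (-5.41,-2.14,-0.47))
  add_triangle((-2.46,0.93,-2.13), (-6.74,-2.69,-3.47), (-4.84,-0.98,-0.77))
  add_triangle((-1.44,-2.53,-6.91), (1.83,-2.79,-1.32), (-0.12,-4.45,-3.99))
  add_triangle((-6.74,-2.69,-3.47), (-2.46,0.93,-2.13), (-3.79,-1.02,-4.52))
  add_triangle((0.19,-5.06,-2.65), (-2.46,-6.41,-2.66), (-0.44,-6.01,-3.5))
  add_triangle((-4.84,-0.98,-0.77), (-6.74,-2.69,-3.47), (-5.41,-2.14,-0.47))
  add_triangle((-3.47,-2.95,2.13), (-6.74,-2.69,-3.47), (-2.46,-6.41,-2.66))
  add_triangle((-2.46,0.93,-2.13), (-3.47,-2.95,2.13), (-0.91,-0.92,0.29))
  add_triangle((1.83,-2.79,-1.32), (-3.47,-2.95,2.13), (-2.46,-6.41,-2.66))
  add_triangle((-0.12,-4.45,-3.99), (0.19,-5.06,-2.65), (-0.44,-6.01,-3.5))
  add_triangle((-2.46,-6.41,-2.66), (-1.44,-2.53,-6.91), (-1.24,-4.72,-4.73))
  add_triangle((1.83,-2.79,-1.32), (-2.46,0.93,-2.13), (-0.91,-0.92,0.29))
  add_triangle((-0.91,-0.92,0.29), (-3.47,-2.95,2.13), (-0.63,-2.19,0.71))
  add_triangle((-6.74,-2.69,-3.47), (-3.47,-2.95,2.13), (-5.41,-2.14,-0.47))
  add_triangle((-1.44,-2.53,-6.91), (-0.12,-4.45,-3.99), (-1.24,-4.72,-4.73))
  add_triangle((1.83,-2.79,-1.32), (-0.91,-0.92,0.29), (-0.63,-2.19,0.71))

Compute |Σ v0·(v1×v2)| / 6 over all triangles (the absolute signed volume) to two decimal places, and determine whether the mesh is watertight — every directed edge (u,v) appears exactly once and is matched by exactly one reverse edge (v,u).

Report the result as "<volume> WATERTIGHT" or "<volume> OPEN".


114.07 OPEN

Per-triangle v0·(v1×v2)/6:
  t1: +2.3803
  t2: -0.0623
  t3: +1.0007
  t4: +2.5675
  t5: +34.5535
  t6: +9.0557
  t7: -1.2106
  t8: +1.5517
  t9: +4.6209
  t10: +5.3566
  t11: +5.0388
  t12: +1.1941
  t13: +2.4381
  t14: +26.3314
  t15: -0.7774
  t16: +9.9893
  t17: +0.8463
  t18: +4.9661
  t19: -2.4325
  t20: -0.2844
  t21: +4.1549
  t22: +3.3239
  t23: -0.5319
Σ = +114.0706 → |volume| = 114.07

Directed edges: 69 total; 9 unmatched, e.g. (1.83,-2.79,-1.32)→(0.19,-5.06,-2.65) → open.


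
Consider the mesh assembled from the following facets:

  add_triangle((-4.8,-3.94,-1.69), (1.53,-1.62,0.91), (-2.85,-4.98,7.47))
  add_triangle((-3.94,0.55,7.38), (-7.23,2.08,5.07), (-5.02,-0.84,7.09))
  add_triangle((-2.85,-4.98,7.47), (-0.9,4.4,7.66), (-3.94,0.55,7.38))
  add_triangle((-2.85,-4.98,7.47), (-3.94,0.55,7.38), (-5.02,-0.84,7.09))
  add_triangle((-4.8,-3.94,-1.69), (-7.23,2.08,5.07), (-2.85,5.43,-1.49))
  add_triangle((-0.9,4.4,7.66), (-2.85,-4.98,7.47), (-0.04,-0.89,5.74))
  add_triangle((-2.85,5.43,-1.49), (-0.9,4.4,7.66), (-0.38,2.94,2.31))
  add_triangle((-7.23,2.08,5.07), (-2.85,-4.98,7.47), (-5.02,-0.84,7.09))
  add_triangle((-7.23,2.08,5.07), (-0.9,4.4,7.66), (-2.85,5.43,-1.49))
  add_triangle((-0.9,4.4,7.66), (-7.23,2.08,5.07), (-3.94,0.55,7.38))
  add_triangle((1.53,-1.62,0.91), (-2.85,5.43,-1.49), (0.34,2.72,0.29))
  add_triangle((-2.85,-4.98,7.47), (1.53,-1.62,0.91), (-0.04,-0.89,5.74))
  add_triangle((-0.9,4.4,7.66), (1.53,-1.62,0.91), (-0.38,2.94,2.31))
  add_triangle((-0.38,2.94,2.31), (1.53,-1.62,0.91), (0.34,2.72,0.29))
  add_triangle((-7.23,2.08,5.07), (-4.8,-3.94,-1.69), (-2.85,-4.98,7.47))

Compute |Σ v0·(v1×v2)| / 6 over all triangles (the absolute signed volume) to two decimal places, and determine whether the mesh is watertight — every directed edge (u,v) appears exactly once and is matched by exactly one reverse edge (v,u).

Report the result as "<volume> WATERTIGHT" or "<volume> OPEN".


319.40 OPEN

Per-triangle v0·(v1×v2)/6:
  t1: +18.7104
  t2: +10.1984
  t3: +27.0809
  t4: +10.3248
  t5: +50.4542
  t6: +18.0520
  t7: +5.3584
  t8: +9.8886
  t9: +56.4543
  t10: +27.9814
  t11: -0.1071
  t12: +9.5757
  t13: +3.0740
  t14: +1.9350
  t15: +70.4170
Σ = +319.3982 → |volume| = 319.40

Directed edges: 45 total; 9 unmatched, e.g. (-4.8,-3.94,-1.69)→(1.53,-1.62,0.91) → open.


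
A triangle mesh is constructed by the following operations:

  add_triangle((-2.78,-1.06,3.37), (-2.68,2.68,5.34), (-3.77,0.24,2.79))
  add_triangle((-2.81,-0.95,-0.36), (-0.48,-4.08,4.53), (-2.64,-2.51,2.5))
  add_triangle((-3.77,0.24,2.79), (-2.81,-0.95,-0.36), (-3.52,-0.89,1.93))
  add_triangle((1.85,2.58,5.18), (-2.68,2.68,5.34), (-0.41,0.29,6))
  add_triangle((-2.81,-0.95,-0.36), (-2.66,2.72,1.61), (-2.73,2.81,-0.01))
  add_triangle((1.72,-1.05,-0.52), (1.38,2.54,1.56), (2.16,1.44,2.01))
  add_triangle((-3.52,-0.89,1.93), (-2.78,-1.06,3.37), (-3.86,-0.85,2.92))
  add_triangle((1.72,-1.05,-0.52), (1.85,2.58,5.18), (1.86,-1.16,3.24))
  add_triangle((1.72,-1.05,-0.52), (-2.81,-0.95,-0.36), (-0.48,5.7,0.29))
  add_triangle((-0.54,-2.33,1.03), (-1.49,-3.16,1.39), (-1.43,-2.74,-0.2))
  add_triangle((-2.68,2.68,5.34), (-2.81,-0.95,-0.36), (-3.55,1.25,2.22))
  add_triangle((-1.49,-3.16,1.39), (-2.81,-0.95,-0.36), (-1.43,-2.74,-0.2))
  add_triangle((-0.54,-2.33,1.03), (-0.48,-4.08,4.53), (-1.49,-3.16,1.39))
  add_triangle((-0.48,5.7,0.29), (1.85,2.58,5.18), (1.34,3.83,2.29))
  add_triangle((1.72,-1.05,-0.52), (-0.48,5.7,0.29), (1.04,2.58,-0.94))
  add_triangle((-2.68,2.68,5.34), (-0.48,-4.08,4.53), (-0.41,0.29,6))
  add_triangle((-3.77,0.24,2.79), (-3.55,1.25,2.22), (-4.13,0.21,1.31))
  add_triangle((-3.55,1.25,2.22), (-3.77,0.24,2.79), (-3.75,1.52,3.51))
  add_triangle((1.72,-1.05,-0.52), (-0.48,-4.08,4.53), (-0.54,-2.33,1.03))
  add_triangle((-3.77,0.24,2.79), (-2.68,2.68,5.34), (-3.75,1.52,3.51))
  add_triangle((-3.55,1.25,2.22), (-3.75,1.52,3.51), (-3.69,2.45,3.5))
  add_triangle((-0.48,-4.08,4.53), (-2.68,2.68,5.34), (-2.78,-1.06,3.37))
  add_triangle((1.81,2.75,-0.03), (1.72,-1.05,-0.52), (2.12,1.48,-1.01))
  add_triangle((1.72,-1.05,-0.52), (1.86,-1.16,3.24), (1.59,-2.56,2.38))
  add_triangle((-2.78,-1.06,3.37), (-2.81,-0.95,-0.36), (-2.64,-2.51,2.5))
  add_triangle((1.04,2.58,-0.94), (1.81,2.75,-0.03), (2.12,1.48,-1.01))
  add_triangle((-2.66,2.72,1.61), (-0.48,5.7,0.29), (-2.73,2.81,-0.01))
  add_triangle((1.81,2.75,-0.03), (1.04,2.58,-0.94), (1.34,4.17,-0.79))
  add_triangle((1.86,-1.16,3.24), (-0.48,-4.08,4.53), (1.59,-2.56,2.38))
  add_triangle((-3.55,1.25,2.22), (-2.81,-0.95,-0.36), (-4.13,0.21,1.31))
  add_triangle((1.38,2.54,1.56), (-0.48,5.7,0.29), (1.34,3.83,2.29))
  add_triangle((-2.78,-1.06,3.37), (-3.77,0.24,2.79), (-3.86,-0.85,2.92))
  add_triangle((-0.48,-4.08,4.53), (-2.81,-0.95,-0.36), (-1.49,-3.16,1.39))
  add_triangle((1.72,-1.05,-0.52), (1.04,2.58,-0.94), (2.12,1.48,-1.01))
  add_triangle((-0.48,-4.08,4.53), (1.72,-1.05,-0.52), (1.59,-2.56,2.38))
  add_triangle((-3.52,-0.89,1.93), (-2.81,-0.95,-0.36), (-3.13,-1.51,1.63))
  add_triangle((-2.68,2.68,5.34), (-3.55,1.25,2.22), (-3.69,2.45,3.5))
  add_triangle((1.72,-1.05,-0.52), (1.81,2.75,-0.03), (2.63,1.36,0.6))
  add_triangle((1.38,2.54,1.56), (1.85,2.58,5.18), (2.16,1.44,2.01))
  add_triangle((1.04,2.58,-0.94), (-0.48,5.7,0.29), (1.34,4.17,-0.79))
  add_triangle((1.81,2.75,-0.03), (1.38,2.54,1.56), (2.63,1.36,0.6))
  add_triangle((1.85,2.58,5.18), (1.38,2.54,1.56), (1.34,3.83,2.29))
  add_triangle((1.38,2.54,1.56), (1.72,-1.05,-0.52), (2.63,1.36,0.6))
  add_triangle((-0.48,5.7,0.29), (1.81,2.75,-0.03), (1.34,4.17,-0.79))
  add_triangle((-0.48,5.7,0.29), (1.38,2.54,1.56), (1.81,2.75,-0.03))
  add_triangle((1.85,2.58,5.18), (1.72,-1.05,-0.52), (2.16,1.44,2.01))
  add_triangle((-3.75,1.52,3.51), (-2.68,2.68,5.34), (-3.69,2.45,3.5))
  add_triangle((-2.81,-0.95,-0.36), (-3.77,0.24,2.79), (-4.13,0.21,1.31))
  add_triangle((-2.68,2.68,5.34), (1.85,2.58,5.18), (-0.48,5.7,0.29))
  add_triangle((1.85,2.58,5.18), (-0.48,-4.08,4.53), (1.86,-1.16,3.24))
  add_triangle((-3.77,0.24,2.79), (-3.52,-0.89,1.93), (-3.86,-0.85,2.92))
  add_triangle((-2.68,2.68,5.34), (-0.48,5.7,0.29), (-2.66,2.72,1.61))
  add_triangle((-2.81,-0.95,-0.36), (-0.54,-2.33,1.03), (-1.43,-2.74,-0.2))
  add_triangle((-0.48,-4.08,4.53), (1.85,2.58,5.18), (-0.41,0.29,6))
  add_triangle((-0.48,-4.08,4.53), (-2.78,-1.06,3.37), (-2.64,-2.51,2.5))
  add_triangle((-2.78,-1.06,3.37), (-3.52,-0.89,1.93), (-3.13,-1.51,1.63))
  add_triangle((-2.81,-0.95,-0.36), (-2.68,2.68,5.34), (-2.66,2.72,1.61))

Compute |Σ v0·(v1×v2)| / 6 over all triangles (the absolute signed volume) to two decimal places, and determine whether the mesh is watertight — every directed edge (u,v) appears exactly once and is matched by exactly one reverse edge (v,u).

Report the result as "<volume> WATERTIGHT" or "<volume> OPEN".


153.09 OPEN

Per-triangle v0·(v1×v2)/6:
  t1: +4.6786
  t2: +1.7294
  t3: +1.2289
  t4: +10.7311
  t5: +2.8346
  t6: +1.0186
  t7: +0.3048
  t8: +4.0836
  t9: +1.7641
  t10: +0.4131
  t11: -2.0294
  t12: +1.6916
  t13: +0.8009
  t14: +3.8593
  t15: -1.1032
  t16: +10.3653
  t17: +1.1372
  t18: +0.8006
  t19: +2.2566
  t20: +1.5437
  t21: +0.6523
  t22: +10.5477
  t23: +0.8192
  t24: +1.7123
  t25: +2.6629
  t26: +0.7787
  t27: +3.8391
  t28: +0.3625
  t29: +3.1380
  t30: +0.0982
  t31: +0.9127
  t32: +0.8545
  t33: +2.8113
  t34: +0.1574
  t35: +1.5883
  t36: +0.7892
  t37: -1.2696
  t38: +1.1020
  t39: +1.8833
  t40: +0.5241
  t41: +1.3447
  t42: +1.1158
  t43: +0.3281
  t44: +1.6707
  t45: +3.0323
  t46: +1.7069
  t47: +1.6429
  t48: +1.1576
  t49: +21.9911
  t50: +8.8685
  t51: +0.5091
  t52: +8.5861
  t53: -1.1785
  t54: +9.0777
  t55: +4.0146
  t56: +0.7962
  t57: +6.3572
Σ = +153.0945 → |volume| = 153.09

Directed edges: 171 total; 9 unmatched, e.g. (-2.73,2.81,-0.01)→(-2.81,-0.95,-0.36) → open.


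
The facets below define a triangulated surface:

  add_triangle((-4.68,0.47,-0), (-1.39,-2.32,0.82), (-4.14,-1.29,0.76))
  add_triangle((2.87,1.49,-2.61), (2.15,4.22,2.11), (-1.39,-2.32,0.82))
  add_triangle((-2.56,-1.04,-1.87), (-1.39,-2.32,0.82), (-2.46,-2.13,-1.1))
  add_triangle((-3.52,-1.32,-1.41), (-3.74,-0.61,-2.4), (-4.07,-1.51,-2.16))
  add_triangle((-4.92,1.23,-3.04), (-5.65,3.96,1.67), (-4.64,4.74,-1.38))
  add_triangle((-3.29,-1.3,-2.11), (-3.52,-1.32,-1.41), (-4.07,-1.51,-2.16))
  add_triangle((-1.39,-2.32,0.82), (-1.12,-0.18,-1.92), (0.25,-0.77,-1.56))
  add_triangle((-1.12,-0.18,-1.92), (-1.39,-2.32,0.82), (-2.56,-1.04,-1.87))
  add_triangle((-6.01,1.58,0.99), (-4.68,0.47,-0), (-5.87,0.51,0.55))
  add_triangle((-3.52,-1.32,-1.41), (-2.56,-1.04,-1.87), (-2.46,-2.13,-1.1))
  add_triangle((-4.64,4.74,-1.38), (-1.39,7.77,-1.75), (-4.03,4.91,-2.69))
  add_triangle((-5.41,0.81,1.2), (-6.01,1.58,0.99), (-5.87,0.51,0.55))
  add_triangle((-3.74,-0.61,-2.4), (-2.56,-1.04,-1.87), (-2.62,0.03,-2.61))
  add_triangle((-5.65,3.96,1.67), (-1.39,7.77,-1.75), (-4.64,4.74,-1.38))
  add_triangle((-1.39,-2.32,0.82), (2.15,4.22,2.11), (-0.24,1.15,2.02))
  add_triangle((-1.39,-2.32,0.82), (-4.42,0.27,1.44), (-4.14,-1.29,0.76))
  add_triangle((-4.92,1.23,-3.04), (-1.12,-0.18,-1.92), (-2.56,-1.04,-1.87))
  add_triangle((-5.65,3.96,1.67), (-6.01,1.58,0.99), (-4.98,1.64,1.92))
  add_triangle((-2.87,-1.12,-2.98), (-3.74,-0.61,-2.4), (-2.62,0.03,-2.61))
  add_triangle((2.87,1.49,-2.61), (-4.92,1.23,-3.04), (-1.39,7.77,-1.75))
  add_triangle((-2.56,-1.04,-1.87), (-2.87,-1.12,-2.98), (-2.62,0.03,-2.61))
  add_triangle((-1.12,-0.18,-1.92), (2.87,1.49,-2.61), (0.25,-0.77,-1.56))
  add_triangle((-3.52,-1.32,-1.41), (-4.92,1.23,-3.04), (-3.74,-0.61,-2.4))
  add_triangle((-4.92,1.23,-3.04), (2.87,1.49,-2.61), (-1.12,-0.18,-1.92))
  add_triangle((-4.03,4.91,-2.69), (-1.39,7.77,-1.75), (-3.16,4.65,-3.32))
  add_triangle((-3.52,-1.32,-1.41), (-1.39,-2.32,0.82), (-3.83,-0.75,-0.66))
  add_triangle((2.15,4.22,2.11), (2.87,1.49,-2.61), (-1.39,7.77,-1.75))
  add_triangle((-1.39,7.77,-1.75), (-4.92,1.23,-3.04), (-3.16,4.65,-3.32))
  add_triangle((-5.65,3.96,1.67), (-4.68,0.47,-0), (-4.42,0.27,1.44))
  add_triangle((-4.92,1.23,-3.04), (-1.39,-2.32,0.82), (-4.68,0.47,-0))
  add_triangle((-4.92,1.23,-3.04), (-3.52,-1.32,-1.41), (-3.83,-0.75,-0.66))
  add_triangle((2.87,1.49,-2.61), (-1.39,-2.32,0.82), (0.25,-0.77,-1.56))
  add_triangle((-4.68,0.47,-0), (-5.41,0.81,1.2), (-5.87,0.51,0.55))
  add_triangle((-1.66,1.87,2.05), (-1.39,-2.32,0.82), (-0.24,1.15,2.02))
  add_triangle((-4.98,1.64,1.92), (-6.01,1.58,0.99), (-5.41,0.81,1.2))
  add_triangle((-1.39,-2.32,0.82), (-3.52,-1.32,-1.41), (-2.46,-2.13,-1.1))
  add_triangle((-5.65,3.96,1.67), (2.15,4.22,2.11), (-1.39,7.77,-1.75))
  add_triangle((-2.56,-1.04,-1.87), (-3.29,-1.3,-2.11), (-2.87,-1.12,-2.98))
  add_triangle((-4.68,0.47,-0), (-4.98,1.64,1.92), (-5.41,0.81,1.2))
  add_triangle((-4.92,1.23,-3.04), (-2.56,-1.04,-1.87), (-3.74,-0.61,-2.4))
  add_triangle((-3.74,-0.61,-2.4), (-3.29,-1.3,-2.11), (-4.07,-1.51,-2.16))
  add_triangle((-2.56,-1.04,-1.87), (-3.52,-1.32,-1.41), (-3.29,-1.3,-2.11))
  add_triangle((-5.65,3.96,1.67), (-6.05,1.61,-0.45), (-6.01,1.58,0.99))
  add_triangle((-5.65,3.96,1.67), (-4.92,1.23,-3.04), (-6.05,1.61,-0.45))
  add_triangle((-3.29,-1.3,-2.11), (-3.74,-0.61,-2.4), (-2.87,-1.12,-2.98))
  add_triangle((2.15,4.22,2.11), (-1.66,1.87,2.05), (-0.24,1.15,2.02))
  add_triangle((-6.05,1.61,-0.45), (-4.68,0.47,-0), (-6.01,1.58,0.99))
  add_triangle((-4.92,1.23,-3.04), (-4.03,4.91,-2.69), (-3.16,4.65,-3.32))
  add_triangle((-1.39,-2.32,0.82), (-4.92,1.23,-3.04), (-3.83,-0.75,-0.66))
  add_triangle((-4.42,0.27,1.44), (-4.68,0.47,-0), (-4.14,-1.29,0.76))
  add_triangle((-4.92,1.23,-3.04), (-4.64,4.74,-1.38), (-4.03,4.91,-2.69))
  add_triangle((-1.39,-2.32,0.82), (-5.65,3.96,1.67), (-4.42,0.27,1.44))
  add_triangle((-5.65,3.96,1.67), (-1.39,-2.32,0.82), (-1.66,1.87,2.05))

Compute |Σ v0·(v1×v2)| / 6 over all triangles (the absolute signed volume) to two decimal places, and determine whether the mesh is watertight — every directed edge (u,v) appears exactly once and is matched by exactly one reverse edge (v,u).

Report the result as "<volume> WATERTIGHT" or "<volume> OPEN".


Per-triangle v0·(v1×v2)/6:
  t1: +0.3670
  t2: +2.4488
  t3: -0.3634
  t4: +0.2377
  t5: +12.0445
  t6: +0.0281
  t7: +1.2626
  t8: +0.6099
  t9: +0.4803
  t10: +0.5929
  t11: +6.5041
  t12: +0.5753
  t13: -0.4251
  t14: +14.5800
  t15: +0.9387
  t16: +1.4604
  t17: +1.5829
  t18: +2.4809
  t19: +0.7019
  t20: +25.0658
  t21: -0.3989
  t22: +1.5207
  t23: +1.1299
  t24: +3.8762
  t25: +4.4996
  t26: +1.4768
  t27: +20.9871
  t28: -5.5025
  t29: +4.0371
  t30: +5.3615
  t31: +2.0075
  t32: +0.8277
  t33: -0.1888
  t34: +1.6348
  t35: +0.7767
  t36: +1.0963
  t37: +29.2224
  t38: +0.0195
  t39: -0.6675
  t40: +0.2424
  t41: +0.2143
  t42: +0.0044
  t43: +3.6002
  t44: +6.4563
  t45: +0.5422
  t46: +2.0077
  t47: +1.1168
  t48: +3.7432
  t49: -1.3821
  t50: +1.8128
  t51: +5.3453
  t52: +0.6752
  t53: +5.1094
Σ = +172.3777 → |volume| = 172.38

Directed edges: 159 total; 9 unmatched, e.g. (-4.98,1.64,1.92)→(-5.65,3.96,1.67) → open.

172.38 OPEN


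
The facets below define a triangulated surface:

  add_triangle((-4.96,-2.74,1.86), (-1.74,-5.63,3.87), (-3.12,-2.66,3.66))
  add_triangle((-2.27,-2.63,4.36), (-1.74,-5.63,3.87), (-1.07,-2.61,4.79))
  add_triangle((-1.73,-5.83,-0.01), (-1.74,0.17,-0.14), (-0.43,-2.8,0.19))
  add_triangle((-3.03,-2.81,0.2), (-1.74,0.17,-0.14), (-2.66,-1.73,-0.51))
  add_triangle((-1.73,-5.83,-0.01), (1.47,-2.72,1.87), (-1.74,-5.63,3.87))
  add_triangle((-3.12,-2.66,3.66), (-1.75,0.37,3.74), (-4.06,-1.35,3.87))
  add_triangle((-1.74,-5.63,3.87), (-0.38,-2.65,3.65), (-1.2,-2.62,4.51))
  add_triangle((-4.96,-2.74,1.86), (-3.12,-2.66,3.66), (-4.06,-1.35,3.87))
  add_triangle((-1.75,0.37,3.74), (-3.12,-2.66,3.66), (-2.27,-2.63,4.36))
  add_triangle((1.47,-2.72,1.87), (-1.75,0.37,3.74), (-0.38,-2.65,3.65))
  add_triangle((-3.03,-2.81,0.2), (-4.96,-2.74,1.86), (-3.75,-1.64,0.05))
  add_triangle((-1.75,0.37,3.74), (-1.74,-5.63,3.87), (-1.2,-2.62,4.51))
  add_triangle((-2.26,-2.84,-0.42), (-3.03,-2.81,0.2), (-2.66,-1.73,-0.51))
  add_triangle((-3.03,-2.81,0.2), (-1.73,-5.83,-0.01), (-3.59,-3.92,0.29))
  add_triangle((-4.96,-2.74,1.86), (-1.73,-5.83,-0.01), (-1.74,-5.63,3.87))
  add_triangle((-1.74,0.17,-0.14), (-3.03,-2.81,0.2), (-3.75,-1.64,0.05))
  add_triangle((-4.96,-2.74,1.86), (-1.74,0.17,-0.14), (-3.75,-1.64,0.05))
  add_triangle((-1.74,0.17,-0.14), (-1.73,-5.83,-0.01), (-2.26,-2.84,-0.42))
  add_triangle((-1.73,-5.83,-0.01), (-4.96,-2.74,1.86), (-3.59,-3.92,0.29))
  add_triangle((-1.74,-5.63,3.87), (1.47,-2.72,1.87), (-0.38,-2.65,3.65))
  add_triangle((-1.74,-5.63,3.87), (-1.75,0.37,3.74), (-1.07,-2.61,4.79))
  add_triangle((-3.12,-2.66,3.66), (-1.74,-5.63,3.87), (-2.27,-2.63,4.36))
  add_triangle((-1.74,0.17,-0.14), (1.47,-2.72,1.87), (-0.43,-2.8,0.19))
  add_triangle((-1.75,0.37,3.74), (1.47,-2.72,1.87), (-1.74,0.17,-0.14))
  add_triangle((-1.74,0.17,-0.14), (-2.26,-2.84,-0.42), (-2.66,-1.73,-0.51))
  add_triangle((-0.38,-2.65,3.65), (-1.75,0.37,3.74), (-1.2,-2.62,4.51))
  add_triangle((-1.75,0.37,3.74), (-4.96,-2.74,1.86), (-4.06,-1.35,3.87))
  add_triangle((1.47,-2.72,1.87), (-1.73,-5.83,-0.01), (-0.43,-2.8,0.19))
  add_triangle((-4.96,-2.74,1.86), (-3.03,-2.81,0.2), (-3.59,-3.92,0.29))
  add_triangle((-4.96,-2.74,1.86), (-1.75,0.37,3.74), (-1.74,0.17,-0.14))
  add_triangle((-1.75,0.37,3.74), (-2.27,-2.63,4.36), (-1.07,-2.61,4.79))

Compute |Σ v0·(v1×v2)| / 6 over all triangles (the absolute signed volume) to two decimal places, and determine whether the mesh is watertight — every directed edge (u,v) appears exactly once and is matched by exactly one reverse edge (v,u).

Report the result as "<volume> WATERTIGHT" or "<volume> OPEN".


63.37 OPEN

Per-triangle v0·(v1×v2)/6:
  t1: +7.1195
  t2: +3.4657
  t3: -0.2843
  t4: +0.5227
  t5: +8.7105
  t6: +2.7167
  t7: +1.7855
  t8: +3.6551
  t9: +2.2526
  t10: +1.9969
  t11: +1.6079
  t12: +3.2764
  t13: +0.4694
  t14: +0.1502
  t15: +15.5072
  t16: +0.0586
  t17: +0.9855
  t18: -0.5290
  t19: +3.2014
  t20: +3.9642
  t21: -4.2539
  t22: +2.9987
  t23: -1.2759
  t24: -3.0006
  t25: -0.1253
  t26: +0.8294
  t27: +0.3181
  t28: +0.2992
  t29: +0.5070
  t30: +3.7595
  t31: +2.6771
Σ = +63.3656 → |volume| = 63.37

Directed edges: 93 total; 3 unmatched, e.g. (-2.26,-2.84,-0.42)→(-3.03,-2.81,0.2) → open.


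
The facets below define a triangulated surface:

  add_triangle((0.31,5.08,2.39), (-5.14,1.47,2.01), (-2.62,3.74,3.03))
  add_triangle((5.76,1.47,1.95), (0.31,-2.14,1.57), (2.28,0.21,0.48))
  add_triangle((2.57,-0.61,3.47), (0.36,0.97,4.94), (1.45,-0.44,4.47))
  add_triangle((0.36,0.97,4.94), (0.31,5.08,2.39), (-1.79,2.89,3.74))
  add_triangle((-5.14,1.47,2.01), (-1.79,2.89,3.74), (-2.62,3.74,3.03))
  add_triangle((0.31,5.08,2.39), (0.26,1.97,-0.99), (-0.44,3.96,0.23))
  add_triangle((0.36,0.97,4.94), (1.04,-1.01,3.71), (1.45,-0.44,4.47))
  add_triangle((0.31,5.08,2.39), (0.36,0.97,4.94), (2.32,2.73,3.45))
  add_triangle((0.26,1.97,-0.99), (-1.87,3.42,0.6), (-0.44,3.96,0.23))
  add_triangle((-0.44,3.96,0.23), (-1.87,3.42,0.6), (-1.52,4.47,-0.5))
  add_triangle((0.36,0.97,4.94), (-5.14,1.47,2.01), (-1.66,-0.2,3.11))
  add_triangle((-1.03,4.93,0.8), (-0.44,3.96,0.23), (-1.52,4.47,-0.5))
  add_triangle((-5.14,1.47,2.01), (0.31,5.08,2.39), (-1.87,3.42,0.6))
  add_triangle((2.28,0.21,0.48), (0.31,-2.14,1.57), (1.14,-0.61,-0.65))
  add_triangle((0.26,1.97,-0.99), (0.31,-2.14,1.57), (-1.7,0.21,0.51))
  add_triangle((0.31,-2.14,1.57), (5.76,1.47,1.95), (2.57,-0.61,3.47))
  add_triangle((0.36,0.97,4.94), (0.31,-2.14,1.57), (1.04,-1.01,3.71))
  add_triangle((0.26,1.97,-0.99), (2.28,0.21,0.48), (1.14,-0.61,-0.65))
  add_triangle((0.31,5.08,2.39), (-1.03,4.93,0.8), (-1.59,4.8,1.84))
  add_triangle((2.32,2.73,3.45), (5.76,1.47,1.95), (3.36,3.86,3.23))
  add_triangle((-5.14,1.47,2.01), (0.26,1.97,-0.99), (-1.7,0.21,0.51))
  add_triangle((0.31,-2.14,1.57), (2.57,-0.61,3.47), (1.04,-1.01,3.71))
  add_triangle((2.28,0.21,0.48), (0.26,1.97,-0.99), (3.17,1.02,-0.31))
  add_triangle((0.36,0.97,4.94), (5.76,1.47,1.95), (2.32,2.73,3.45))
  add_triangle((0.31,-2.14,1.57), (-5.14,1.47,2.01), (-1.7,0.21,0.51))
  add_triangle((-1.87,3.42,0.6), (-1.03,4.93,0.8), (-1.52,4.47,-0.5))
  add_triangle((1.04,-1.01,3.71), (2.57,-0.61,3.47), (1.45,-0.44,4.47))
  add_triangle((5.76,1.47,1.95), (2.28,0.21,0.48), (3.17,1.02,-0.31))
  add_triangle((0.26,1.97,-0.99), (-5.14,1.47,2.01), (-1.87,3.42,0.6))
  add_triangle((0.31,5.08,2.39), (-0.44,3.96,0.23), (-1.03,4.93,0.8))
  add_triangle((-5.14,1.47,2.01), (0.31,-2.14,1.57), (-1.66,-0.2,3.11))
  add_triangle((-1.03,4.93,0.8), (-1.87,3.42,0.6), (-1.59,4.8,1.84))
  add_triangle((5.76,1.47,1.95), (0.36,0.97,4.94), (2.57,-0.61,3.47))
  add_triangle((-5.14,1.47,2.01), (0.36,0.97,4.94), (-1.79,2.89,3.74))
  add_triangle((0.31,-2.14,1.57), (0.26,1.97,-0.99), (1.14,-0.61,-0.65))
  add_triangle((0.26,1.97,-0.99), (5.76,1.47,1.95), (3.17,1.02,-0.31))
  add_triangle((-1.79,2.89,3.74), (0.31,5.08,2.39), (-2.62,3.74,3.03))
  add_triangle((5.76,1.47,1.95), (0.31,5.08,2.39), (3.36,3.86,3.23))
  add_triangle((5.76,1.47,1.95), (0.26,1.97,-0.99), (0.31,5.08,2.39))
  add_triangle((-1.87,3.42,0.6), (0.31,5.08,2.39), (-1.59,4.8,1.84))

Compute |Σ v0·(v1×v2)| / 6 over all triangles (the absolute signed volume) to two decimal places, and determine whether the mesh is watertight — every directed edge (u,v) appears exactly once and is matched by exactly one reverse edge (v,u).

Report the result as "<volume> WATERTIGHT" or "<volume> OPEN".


Per-triangle v0·(v1×v2)/6:
  t1: +2.4459
  t2: +1.1448
  t3: +1.3186
  t4: +8.0708
  t5: +3.7031
  t6: +1.2995
  t7: +0.7742
  t8: +7.6231
  t9: +0.9592
  t10: -1.0181
  t11: +5.1988
  t12: +0.5887
  t13: +6.7881
  t14: +1.1422
  t15: -0.4003
  t16: +3.7584
  t17: +1.2714
  t18: +0.9420
  t19: +1.9510
  t20: +3.3857
  t21: +0.4813
  t22: +1.6645
  t23: -0.4337
  t24: +7.6425
  t25: +0.6722
  t26: +1.1851
  t27: +0.7265
  t28: +0.5529
  t29: +1.9657
  t30: +0.9632
  t31: +3.3469
  t32: +0.9857
  t33: +8.0470
  t34: +7.5564
  t35: -0.3843
  t36: +2.3094
  t37: +3.6251
  t38: +3.4593
  t39: +9.3513
  t40: -0.8724
Σ = +103.7919 → |volume| = 103.79

Directed edges: 120 total; 6 unmatched, e.g. (2.32,2.73,3.45)→(0.31,5.08,2.39) → open.

103.79 OPEN


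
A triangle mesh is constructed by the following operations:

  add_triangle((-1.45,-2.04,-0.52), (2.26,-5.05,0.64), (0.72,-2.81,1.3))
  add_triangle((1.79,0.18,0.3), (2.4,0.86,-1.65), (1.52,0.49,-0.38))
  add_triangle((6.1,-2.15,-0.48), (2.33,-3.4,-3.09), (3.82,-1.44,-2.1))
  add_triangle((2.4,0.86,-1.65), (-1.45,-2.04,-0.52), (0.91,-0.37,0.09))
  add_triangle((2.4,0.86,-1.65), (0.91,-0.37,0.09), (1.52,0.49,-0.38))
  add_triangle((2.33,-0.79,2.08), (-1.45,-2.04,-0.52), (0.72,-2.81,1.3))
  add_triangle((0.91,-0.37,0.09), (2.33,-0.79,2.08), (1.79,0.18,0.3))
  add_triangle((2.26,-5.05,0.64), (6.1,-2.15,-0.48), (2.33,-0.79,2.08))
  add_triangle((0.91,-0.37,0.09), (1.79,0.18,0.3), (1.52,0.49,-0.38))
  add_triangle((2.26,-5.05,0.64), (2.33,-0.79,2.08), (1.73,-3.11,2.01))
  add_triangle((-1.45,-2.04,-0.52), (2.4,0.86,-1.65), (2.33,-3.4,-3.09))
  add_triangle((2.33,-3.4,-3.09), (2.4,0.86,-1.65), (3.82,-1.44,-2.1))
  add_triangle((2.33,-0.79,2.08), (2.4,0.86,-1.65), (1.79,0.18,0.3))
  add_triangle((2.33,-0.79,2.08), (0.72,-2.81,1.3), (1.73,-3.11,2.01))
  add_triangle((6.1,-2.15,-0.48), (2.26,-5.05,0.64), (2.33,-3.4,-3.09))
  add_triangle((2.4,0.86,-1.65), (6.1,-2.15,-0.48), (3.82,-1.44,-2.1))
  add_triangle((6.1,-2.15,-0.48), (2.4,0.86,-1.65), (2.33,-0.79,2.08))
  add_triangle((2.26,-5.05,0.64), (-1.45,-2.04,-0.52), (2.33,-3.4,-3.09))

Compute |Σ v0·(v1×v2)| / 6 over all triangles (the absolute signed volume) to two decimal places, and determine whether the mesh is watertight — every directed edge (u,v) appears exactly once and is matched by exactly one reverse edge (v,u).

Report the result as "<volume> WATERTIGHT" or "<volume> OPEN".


Per-triangle v0·(v1×v2)/6:
  t1: +2.2294
  t2: +0.0893
  t3: +4.4410
  t4: -0.8576
  t5: -0.1695
  t6: +0.1255
  t7: -0.2517
  t8: +9.8134
  t9: -0.0937
  t10: +2.1244
  t11: +1.6645
  t12: +2.5634
  t13: +0.3153
  t14: +0.1801
  t15: +14.7135
  t16: +3.2598
  t17: +3.9718
  t18: +7.5321
Σ = +51.6512 → |volume| = 51.65

Directed edges: 54 total; 6 unmatched, e.g. (2.26,-5.05,0.64)→(0.72,-2.81,1.3) → open.

51.65 OPEN


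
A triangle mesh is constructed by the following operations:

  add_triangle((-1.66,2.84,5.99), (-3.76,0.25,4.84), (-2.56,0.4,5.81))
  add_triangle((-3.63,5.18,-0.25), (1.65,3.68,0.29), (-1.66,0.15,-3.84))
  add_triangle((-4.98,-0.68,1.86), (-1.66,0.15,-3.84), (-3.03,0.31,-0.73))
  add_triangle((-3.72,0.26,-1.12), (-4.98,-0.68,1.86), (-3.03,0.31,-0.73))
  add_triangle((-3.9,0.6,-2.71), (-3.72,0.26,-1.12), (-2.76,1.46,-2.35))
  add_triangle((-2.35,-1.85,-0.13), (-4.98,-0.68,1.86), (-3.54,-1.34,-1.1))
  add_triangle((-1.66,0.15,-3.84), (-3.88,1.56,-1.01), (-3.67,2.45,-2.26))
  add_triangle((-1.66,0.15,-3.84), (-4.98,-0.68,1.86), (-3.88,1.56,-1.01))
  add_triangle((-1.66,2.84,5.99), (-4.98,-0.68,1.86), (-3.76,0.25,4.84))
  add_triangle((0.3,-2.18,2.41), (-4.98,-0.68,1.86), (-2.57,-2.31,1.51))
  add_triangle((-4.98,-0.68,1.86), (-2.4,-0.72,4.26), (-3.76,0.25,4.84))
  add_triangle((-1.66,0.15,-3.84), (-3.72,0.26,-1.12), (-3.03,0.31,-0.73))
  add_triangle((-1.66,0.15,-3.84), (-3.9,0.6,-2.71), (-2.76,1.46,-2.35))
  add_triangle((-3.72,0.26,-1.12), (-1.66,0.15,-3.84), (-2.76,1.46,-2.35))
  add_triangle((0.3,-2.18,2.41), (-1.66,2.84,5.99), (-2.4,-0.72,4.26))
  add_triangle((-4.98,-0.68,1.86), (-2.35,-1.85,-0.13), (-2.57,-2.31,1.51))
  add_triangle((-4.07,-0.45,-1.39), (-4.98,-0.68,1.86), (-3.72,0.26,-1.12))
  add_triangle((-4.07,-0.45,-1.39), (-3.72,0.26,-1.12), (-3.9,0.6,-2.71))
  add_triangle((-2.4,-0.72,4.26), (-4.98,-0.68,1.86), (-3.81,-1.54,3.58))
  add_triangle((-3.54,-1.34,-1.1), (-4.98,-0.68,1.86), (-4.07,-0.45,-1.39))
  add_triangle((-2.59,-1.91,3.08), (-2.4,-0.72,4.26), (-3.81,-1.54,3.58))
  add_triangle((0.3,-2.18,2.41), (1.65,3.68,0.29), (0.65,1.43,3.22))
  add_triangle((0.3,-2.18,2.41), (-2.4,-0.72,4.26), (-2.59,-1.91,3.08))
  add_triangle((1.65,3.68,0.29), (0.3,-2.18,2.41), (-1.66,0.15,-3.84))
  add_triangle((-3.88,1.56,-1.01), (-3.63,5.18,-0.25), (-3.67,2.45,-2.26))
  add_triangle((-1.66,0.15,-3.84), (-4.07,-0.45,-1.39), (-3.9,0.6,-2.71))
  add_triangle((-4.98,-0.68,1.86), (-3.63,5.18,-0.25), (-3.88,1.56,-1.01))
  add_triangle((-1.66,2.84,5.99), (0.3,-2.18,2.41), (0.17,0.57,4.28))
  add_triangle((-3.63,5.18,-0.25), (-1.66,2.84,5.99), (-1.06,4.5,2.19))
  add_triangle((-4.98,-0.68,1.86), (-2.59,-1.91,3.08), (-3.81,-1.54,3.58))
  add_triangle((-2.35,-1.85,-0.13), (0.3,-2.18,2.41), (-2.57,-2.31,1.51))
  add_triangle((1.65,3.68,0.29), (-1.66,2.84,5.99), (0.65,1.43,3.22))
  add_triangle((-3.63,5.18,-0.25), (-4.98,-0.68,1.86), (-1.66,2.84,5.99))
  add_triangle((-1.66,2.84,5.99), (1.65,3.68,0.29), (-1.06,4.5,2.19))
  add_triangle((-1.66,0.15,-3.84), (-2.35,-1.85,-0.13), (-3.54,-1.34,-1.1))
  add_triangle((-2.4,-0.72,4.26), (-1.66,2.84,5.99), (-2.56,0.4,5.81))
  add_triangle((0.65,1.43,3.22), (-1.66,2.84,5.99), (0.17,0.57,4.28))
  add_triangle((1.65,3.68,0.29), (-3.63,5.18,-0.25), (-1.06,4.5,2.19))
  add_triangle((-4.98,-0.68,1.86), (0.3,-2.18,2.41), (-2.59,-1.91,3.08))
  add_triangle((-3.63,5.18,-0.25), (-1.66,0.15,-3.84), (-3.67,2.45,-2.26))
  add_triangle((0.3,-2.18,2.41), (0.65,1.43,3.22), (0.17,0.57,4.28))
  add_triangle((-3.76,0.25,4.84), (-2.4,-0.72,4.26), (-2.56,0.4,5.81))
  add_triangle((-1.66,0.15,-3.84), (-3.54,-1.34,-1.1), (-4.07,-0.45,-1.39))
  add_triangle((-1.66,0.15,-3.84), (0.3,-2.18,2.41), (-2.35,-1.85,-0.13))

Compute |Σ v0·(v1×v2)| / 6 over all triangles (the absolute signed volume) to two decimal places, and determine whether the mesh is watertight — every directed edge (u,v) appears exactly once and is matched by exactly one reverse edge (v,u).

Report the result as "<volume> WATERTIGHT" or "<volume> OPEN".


156.94 WATERTIGHT

Per-triangle v0·(v1×v2)/6:
  t1: +3.7467
  t2: +13.3653
  t3: -2.0971
  t4: +0.3208
  t5: +0.8982
  t6: +2.3577
  t7: +2.5840
  t8: +6.9672
  t9: +5.3423
  t10: +3.0868
  t11: +3.2499
  t12: +0.2073
  t13: +1.8376
  t14: -2.5921
  t15: +6.6923
  t16: +2.3368
  t17: +1.6347
  t18: +0.7328
  t19: +2.1446
  t20: +2.2817
  t21: +1.2015
  t22: +2.4206
  t23: +2.7112
  t24: +0.2828
  t25: +3.5768
  t26: +1.9777
  t27: +8.7993
  t28: +3.0883
  t29: +10.3876
  t30: +0.9982
  t31: +1.2946
  t32: +5.6217
  t33: +29.3842
  t34: +7.5824
  t35: +1.6081
  t36: -0.2684
  t37: +2.1160
  t38: +7.9432
  t39: +0.6366
  t40: +3.5877
  t41: +1.0773
  t42: +1.5547
  t43: +2.0815
  t44: +2.1814
Σ = +156.9424 → |volume| = 156.94

Directed edges: 132 total, each appears once with its reverse present → watertight.


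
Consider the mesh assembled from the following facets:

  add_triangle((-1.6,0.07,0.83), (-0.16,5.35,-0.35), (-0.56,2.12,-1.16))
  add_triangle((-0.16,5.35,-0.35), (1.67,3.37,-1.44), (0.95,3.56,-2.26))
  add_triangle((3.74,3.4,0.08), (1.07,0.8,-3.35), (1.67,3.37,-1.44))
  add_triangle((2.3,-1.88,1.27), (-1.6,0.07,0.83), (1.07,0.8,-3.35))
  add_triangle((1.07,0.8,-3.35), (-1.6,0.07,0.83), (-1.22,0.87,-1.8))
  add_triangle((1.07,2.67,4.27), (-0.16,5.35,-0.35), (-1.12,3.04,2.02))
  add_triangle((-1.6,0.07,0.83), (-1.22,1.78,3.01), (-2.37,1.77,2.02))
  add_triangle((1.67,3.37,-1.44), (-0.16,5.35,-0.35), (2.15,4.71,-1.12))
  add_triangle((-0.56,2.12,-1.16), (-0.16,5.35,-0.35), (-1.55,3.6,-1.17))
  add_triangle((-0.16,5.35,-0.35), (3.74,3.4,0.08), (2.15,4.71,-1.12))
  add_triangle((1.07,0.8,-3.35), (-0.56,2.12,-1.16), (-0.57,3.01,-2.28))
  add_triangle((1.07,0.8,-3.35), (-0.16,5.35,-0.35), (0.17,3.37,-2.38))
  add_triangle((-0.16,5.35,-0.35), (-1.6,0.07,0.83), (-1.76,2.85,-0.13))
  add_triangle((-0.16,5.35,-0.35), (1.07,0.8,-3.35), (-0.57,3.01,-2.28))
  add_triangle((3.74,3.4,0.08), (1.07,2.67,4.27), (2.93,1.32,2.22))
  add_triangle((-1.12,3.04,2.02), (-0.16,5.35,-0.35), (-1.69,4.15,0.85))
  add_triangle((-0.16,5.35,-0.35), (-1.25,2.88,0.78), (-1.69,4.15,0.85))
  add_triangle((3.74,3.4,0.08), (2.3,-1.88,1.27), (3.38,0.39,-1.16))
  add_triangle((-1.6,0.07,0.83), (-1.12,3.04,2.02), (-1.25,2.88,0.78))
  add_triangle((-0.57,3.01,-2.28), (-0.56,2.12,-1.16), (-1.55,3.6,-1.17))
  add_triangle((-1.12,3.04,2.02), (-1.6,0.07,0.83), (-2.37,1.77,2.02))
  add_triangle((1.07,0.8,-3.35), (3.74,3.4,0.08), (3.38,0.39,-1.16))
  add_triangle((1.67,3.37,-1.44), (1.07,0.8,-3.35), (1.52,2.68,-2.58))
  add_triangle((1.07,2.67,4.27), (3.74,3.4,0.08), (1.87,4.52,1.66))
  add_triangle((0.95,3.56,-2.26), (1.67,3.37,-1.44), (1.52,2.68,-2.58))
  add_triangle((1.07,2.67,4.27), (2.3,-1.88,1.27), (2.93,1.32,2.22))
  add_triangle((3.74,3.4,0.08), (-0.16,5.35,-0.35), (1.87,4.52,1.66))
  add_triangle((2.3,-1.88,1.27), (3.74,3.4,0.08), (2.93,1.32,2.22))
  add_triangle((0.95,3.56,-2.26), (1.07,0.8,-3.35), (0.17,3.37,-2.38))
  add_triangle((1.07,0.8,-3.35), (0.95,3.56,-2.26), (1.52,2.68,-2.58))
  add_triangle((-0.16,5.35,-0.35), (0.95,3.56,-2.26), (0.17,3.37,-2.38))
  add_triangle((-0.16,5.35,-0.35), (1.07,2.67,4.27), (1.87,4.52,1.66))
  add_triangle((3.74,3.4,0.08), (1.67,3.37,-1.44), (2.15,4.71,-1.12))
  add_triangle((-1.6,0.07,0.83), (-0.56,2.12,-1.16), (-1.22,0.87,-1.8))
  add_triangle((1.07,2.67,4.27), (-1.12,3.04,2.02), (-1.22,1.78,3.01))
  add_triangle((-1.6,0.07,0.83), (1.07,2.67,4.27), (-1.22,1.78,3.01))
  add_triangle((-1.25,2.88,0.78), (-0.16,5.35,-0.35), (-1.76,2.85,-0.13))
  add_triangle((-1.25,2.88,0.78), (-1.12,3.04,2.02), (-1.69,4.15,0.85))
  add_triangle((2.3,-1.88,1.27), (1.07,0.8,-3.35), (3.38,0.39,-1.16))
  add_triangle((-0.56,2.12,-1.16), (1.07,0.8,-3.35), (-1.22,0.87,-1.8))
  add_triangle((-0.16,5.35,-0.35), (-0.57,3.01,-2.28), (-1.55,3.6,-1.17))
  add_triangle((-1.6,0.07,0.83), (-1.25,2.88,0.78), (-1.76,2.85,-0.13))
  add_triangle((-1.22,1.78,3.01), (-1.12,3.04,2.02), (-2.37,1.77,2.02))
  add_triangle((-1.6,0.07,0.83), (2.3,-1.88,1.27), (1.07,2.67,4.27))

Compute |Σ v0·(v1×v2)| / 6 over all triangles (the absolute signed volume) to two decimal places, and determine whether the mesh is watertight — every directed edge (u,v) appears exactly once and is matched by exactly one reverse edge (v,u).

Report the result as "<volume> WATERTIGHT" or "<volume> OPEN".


90.84 WATERTIGHT

Per-triangle v0·(v1×v2)/6:
  t1: +1.8247
  t2: +2.0519
  t3: +4.0522
  t4: +0.7700
  t5: +0.0593
  t6: +6.3534
  t7: +0.6923
  t8: +1.2092
  t9: -0.8997
  t10: +3.3988
  t11: -0.0550
  t12: -1.3102
  t13: -1.1659
  t14: +3.4432
  t15: +5.8395
  t16: +2.0690
  t17: -0.1883
  t18: +5.0917
  t19: +0.9792
  t20: -0.0704
  t21: -0.0089
  t22: +5.5076
  t23: +0.2185
  t24: +5.7517
  t25: +0.7358
  t26: +4.4212
  t27: +6.1585
  t28: +4.3174
  t29: +1.3521
  t30: +0.9107
  t31: +1.5449
  t32: +5.9417
  t33: +1.1887
  t34: +1.0436
  t35: +2.6148
  t36: +0.4994
  t37: +1.3876
  t38: +0.0901
  t39: +2.8200
  t40: +1.6183
  t41: +2.2791
  t42: +0.8831
  t43: +1.3492
  t44: +4.0740
Σ = +90.8441 → |volume| = 90.84

Directed edges: 132 total, each appears once with its reverse present → watertight.


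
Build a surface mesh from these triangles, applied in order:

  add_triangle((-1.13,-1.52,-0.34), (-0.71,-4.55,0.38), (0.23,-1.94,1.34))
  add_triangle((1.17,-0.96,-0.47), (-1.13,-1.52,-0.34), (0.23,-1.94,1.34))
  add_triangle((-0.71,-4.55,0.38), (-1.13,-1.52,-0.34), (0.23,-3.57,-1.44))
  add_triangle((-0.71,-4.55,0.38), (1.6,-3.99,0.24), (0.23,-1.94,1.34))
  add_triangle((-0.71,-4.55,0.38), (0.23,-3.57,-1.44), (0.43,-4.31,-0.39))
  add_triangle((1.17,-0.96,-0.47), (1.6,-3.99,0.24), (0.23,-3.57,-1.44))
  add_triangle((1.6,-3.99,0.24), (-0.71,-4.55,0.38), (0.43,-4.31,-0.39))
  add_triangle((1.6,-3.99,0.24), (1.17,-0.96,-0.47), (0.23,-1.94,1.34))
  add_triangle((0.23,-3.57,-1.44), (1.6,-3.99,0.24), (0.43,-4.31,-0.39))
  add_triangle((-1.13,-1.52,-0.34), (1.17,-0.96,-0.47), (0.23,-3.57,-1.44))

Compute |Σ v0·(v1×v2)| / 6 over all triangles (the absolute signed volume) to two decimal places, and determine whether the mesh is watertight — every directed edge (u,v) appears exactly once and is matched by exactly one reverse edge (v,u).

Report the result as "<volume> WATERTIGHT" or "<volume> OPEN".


Per-triangle v0·(v1×v2)/6:
  t1: +0.6089
  t2: -0.9547
  t3: +1.4555
  t4: +2.0231
  t5: +1.0056
  t6: +1.2855
  t7: +1.1861
  t8: +0.4463
  t9: +0.9099
  t10: -0.1196
Σ = +7.8468 → |volume| = 7.85

Directed edges: 30 total, each appears once with its reverse present → watertight.

7.85 WATERTIGHT


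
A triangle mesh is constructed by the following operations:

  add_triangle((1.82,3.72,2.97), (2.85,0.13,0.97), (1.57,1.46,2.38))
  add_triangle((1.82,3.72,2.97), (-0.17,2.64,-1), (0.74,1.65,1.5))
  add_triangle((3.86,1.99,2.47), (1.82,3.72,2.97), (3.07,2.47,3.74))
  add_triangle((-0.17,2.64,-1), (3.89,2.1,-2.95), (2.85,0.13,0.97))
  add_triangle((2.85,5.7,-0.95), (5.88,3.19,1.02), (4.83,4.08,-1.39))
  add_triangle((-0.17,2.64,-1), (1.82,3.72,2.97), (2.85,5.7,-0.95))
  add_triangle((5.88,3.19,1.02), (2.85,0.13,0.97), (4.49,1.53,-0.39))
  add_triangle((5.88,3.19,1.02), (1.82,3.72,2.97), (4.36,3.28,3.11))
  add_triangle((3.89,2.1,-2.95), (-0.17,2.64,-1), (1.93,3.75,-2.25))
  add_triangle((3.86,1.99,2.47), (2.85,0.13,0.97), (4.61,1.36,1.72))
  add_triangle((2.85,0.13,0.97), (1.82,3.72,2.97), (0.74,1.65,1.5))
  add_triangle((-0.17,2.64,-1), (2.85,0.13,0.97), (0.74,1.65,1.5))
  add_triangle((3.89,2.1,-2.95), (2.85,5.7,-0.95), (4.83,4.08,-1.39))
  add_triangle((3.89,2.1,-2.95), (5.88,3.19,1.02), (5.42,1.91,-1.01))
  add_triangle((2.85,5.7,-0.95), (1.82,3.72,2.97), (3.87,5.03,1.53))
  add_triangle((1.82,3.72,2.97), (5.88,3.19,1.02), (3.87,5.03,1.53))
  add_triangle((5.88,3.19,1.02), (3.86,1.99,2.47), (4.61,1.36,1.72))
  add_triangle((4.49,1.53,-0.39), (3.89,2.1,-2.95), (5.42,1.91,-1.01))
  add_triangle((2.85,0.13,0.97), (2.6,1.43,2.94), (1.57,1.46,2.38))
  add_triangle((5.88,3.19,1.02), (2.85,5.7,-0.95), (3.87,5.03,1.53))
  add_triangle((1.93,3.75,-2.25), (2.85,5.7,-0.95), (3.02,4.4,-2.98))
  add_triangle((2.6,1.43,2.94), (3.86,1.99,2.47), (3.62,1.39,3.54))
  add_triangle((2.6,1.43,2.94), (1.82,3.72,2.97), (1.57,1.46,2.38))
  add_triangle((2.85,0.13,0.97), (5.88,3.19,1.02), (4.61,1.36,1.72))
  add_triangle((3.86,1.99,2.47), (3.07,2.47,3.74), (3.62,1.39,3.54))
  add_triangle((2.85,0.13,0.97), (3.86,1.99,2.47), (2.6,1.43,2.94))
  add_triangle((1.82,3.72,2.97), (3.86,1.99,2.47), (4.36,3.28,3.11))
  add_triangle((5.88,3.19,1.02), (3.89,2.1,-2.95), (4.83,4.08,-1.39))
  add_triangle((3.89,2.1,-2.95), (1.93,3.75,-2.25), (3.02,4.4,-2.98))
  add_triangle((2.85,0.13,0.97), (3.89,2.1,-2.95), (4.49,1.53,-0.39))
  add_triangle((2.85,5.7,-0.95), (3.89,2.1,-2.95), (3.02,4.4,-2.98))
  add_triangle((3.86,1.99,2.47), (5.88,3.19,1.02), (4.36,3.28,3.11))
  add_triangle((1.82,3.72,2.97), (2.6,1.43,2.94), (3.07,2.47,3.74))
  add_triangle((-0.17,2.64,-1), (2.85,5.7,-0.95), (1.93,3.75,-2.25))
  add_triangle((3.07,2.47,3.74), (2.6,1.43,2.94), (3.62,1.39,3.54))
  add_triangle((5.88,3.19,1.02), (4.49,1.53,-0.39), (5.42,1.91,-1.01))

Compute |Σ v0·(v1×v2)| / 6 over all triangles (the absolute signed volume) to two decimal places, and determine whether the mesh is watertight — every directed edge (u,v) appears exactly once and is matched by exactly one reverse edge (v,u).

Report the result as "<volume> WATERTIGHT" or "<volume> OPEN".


61.39 WATERTIGHT

Per-triangle v0·(v1×v2)/6:
  t1: -1.6383
  t2: +0.2951
  t3: +2.1469
  t4: -4.5149
  t5: +7.0029
  t6: +5.1029
  t7: +2.0445
  t8: +3.9239
  t9: +0.5894
  t10: +0.5014
  t11: +0.3517
  t12: -2.2931
  t13: +4.9757
  t14: +3.6406
  t15: +4.7112
  t16: +5.3232
  t17: +1.9193
  t18: -0.1892
  t19: -0.2056
  t20: +7.6435
  t21: +1.1485
  t22: -0.4616
  t23: +0.4767
  t24: +0.7454
  t25: +1.2425
  t26: +1.0505
  t27: +0.6261
  t28: +5.2078
  t29: +0.2010
  t30: +0.9386
  t31: +4.0361
  t32: +1.8539
  t33: -0.0076
  t34: +2.3294
  t35: +0.1175
  t36: +0.5510
Σ = +61.3870 → |volume| = 61.39

Directed edges: 108 total, each appears once with its reverse present → watertight.


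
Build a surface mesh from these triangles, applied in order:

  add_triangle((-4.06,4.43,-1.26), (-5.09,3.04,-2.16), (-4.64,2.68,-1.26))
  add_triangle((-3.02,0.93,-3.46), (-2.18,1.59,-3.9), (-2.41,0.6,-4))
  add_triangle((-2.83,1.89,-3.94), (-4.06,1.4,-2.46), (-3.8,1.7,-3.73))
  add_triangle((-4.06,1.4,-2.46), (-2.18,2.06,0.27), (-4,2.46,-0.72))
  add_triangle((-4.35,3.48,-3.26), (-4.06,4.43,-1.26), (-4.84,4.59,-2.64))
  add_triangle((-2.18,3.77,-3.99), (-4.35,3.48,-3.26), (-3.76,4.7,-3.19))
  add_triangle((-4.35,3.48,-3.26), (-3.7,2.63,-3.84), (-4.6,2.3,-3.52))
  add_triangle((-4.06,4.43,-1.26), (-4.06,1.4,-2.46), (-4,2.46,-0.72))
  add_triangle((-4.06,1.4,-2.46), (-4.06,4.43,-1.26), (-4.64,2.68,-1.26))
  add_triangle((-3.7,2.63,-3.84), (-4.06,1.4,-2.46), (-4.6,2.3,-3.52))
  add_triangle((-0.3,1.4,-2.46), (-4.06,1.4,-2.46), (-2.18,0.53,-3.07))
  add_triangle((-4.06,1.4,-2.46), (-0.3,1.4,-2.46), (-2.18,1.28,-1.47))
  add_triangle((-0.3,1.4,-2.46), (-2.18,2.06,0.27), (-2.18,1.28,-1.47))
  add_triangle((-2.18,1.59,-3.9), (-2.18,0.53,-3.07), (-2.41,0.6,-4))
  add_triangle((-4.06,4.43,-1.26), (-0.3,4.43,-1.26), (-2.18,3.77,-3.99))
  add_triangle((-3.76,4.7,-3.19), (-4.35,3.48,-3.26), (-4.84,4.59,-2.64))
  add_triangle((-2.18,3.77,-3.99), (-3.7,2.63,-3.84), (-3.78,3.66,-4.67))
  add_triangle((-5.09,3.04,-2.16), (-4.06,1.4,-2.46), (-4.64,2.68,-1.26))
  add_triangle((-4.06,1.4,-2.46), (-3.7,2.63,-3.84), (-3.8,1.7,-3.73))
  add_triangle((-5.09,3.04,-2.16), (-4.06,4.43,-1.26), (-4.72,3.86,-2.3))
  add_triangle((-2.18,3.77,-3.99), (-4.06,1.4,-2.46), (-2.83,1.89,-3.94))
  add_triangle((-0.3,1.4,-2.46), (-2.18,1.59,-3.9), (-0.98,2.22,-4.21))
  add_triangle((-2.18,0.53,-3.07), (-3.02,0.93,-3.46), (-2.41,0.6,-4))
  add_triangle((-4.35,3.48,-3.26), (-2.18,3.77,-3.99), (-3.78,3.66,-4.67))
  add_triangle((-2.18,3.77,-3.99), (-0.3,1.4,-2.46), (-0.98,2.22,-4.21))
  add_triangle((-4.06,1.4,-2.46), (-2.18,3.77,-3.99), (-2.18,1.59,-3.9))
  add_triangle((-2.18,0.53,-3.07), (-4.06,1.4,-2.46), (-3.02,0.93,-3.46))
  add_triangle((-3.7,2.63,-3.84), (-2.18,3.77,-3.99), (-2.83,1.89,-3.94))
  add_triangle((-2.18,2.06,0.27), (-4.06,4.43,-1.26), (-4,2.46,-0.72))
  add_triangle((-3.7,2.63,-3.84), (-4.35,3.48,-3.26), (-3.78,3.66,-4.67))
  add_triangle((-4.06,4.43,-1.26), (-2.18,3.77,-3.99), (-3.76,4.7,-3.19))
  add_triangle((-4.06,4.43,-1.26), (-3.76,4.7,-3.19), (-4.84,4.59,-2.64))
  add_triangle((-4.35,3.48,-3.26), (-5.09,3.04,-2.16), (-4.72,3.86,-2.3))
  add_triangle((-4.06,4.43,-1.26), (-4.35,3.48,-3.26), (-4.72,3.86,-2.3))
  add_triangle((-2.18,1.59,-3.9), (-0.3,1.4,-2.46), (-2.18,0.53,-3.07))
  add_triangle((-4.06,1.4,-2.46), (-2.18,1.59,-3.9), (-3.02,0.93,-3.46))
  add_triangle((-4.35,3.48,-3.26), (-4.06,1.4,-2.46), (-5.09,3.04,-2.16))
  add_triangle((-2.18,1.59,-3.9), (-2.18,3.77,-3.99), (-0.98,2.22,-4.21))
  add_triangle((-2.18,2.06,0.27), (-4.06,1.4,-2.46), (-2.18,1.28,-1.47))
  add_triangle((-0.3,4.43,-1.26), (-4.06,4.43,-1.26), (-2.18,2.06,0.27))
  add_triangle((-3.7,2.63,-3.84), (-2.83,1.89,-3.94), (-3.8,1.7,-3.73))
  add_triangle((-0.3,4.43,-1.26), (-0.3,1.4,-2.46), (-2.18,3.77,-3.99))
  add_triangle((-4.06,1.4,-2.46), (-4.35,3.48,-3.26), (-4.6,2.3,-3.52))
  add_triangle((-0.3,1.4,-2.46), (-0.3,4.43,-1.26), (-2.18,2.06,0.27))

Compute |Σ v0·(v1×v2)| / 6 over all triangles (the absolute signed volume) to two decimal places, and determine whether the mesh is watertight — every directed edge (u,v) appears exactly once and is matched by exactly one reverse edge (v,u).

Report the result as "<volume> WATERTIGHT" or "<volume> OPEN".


30.91 WATERTIGHT

Per-triangle v0·(v1×v2)/6:
  t1: +1.2419
  t2: +0.6732
  t3: -0.2963
  t4: -0.3448
  t5: +0.0820
  t6: +2.3438
  t7: +1.0503
  t8: +2.6155
  t9: -2.3039
  t10: +0.1004
  t11: -1.8764
  t12: -0.6836
  t13: -1.4136
  t14: -0.2292
  t15: +8.1000
  t16: +1.4047
  t17: +0.0139
  t18: +0.6735
  t19: +0.8867
  t20: +0.9140
  t21: -2.8938
  t22: -0.0025
  t23: +0.0472
  t24: +1.6121
  t25: +0.4090
  t26: +3.7535
  t27: +0.1128
  t28: +1.5028
  t29: +1.1074
  t30: +0.9316
  t31: +0.5654
  t32: +1.4060
  t33: +1.0265
  t34: +0.9517
  t35: +0.3845
  t36: +1.1191
  t37: +1.7808
  t38: +1.8967
  t39: -0.7007
  t40: +2.3761
  t41: +0.6352
  t42: +2.4879
  t43: +0.6803
  t44: -3.2359
Σ = +30.9057 → |volume| = 30.91

Directed edges: 132 total, each appears once with its reverse present → watertight.
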